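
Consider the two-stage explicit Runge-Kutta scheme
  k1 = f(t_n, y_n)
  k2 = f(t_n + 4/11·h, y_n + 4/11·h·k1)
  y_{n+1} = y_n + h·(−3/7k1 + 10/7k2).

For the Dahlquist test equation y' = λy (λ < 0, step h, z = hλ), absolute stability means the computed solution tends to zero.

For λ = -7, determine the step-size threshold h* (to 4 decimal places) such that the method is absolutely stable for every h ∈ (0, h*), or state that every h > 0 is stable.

(-1.9250,0); λ=-7 ⇒ h* = (77/40)/7 = 0.2750.

Set f=λy, z=hλ:
  k1=λy_n ⇒ h·k1=z·y_n;  k2=λ(1+4/11z)y_n ⇒ h·k2=z(1+4/11z)y_n
  y_{n+1}/y_n = 1 − 3/7z + 10/7z(1+4/11z) = 1 + z + 40/77z²
  R(z) = 1 + z + 40/77z².

Find x<0 with |R(x)|<1.
x=-0.94: |R|=0.5190
R=1: x+40/77x²=0 ⇒ x=−77/40=-1.9250; min R=1−1/(4·40/77)=0.5188>−1
Confirm numerically:
  x=-1.572: |R|=0.71173 <1
  x=-0.928: |R|=0.51937 <1
  x=-0.836: |R|=0.52706 <1
  x=-2.363: |R|=1.53766 >1
  x=-1.950: |R|=1.02532 >1
Stable set (-1.9250, 0).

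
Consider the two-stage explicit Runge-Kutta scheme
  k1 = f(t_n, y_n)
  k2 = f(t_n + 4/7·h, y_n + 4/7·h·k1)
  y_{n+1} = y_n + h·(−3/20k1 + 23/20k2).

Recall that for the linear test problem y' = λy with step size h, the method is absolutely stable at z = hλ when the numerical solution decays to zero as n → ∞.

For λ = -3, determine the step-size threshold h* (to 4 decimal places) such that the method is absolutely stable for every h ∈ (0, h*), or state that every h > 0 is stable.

(-1.5217,0); λ=-3 ⇒ h* = (35/23)/3 = 0.5072.

Test eqn y'=λy, z=hλ:
  k1=λy_n ⇒ h·k1=z·y_n;  k2=λ(1+4/7z)y_n ⇒ h·k2=z(1+4/7z)y_n
  y_{n+1}/y_n = 1 − 3/20z + 23/20z(1+4/7z) = 1 + z + 23/35z²
  Hence R(z) = 1 + z + 23/35z².

Find x<0 with |R(x)|<1.
x=-0.75: |R|=0.6196
R=1: x+23/35x²=0 ⇒ x=−35/23=-1.5217; min R=1−1/(4·23/35)=0.6196>−1
Confirm numerically:
  x=-1.401: |R|=0.88884 <1
  x=-1.333: |R|=0.83467 <1
  x=-0.929: |R|=0.63814 <1
  x=-0.725: |R|=0.62041 <1
  x=-2.085: |R|=1.77175 >1
  x=-2.012: |R|=1.64821 >1
  x=-1.663: |R|=1.15437 >1
So |R|<1 on (-1.5217, 0).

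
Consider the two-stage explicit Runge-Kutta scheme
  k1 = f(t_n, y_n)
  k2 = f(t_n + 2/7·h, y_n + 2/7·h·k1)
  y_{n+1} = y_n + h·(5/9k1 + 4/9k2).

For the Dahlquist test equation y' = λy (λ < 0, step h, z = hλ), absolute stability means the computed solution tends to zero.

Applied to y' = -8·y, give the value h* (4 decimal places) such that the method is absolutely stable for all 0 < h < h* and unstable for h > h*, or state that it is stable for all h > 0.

Set f=λy, z=hλ:
  k1=λy_n ⇒ h·k1=z·y_n;  k2=λ(1+2/7z)y_n ⇒ h·k2=z(1+2/7z)y_n
  y_{n+1}/y_n = 1 + 5/9z + 4/9z(1+2/7z) = 1 + z + 8/63z²
  ⇒ R(z) = 1 + z + 8/63z².

Solve |R(x)|<1 on ℝ⁻.
x=-1.28: |R|=0.0719
R=1: x+8/63x²=0 ⇒ x=−63/8=-7.8750; min R=1−1/(4·8/63)=-0.9688>−1
Confirm numerically:
  x=-7.434: |R|=0.58370 <1
  x=-3.927: |R|=0.96874 <1
  x=-3.575: |R|=0.95206 <1
  x=-8.332: |R|=1.48352 >1
  x=-8.220: |R|=1.36011 >1
  x=-8.011: |R|=1.13835 >1
So |R|<1 on (-7.8750, 0).

(-7.8750,0); λ=-8 ⇒ h* = (63/8)/8 = 0.9844.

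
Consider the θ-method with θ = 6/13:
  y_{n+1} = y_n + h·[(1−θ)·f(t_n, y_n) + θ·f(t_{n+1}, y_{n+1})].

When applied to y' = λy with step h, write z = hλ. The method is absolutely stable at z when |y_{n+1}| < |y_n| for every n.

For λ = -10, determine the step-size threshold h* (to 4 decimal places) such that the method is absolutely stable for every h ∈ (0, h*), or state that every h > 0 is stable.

Test eqn y'=λy, z=hλ:
  y_{n+1} = y_n + z·[7/13·y_n + 6/13·y_{n+1}] ⇒ (1 − 6/13z)y_{n+1} = (1 + 7/13z)y_n
  ⇒ R(z) = (1 + 7/13z)/(1 − 6/13z).

Find x<0 with |R(x)|<1.
x=-1.02: |R|=0.3065
R=−1: 1+7/13x = −1+6/13x ⇒ -1/13x=2 ⇒ x=2/(-1/13)=-26.0000
Confirm numerically:
  x=-21.624: |R|=0.96934 <1
  x=-19.901: |R|=0.95394 <1
  x=-19.627: |R|=0.95126 <1
  x=-19.285: |R|=0.94783 <1
  x=-26.508: |R|=1.00295 >1
  x=-26.321: |R|=1.00188 >1
  x=-26.188: |R|=1.00111 >1
So |R|<1 on (-26.0000, 0).

(-26.0000,0); λ=-10 ⇒ h* = (26)/10 = 2.6000.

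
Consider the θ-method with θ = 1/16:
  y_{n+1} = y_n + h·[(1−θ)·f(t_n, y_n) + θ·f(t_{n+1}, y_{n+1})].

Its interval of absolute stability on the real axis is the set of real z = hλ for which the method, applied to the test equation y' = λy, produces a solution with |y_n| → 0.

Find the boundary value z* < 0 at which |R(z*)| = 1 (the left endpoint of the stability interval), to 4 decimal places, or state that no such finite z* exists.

z* = -2.2857.

With y'=λy (z=hλ):
  y_{n+1} = y_n + z·[15/16·y_n + 1/16·y_{n+1}] ⇒ (1 − 1/16z)y_{n+1} = (1 + 15/16z)y_n
  so R(z) = (1 + 15/16z)/(1 − 1/16z).

Boundary: |R(x)|=1, x<0.
x=-1.71: |R|=0.5449
R=−1: 1+15/16x = −1+1/16x ⇒ -7/8x=2 ⇒ x=2/(-7/8)=-2.2857
Confirm numerically:
  x=-2.212: |R|=0.94333 <1
  x=-1.518: |R|=0.38646 <1
  x=-1.396: |R|=0.28397 <1
  x=-1.115: |R|=0.04236 <1
  x=-2.646: |R|=1.27051 >1
  x=-2.352: |R|=1.05057 >1
Interval (-2.2857, 0).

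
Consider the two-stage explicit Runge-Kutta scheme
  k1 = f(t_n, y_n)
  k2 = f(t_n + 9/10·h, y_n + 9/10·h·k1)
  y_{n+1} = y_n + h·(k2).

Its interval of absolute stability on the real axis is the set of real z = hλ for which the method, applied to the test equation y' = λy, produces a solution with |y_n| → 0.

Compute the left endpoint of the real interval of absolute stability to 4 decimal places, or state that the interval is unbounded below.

z* = -1.1111.

With y'=λy (z=hλ):
  k1=λy_n ⇒ h·k1=z·y_n;  k2=λ(1+9/10z)y_n ⇒ h·k2=z(1+9/10z)y_n
  y_{n+1}/y_n = 1 + z(1+9/10z) = 1 + z + 9/10z²
  so R(z) = 1 + z + 9/10z².

Find x<0 with |R(x)|<1.
x=-0.4: |R|=0.7440
R=1: x+9/10x²=0 ⇒ x=−10/9=-1.1111; min R=1−1/(4·9/10)=0.7222>−1
Confirm numerically:
  x=-0.997: |R|=0.89761 <1
  x=-0.882: |R|=0.81813 <1
  x=-0.619: |R|=0.72584 <1
  x=-0.541: |R|=0.72241 <1
  x=-1.702: |R|=1.90512 >1
  x=-1.602: |R|=1.70776 >1
  x=-1.304: |R|=1.22637 >1
So |R|<1 on (-1.1111, 0).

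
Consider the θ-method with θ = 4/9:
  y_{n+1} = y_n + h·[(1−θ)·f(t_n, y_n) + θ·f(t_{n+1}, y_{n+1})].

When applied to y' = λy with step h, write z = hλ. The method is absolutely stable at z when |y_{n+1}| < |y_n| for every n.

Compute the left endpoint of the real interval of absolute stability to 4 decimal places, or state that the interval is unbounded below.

z* = -18.0000.

With y'=λy (z=hλ):
  y_{n+1} = y_n + z·[5/9·y_n + 4/9·y_{n+1}] ⇒ (1 − 4/9z)y_{n+1} = (1 + 5/9z)y_n
  Hence R(z) = (1 + 5/9z)/(1 − 4/9z).

Find x<0 with |R(x)|<1.
x=-0.39: |R|=0.6676
R=−1: 1+5/9x = −1+4/9x ⇒ -1/9x=2 ⇒ x=2/(-1/9)=-18.0000
Confirm numerically:
  x=-15.487: |R|=0.96458 <1
  x=-14.484: |R|=0.94747 <1
  x=-12.252: |R|=0.90091 <1
  x=-10.557: |R|=0.85471 <1
  x=-18.572: |R|=1.00687 >1
  x=-18.381: |R|=1.00462 >1
  x=-18.355: |R|=1.00431 >1
Stable set (-18.0000, 0).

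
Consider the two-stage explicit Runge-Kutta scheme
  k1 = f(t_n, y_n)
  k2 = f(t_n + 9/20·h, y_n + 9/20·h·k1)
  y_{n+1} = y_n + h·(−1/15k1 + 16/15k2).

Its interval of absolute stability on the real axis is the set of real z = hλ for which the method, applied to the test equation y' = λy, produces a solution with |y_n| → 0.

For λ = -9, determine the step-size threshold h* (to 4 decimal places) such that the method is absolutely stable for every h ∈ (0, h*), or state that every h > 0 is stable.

With y'=λy (z=hλ):
  k1=λy_n ⇒ h·k1=z·y_n;  k2=λ(1+9/20z)y_n ⇒ h·k2=z(1+9/20z)y_n
  y_{n+1}/y_n = 1 − 1/15z + 16/15z(1+9/20z) = 1 + z + 12/25z²
  so R(z) = 1 + z + 12/25z².

Boundary: |R(x)|=1, x<0.
x=-0.88: |R|=0.4917
R=1: x+12/25x²=0 ⇒ x=−25/12=-2.0833; min R=1−1/(4·12/25)=0.4792>−1
Confirm numerically:
  x=-1.704: |R|=0.68974 <1
  x=-1.471: |R|=0.56764 <1
  x=-1.359: |R|=0.52750 <1
  x=-2.619: |R|=1.67340 >1
  x=-2.462: |R|=1.44749 >1
Stable set (-2.0833, 0).

(-2.0833,0); λ=-9 ⇒ h* = (25/12)/9 = 0.2315.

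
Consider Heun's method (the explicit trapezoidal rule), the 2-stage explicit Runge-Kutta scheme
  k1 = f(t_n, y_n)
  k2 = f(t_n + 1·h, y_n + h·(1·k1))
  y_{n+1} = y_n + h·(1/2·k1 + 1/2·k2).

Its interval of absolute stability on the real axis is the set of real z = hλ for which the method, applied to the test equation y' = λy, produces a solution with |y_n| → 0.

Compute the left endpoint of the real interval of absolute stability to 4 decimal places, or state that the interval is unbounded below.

Test eqn y'=λy, z=hλ:
  order 2, 2-stage ⇒ R(z)=1+z+z^2/2
  (e.g. R(-1.58)=0.66820, |R|=0.66820)

Need |R(x)|<1, x<0.
x=-1.58: |R|=0.6682
|R(-1.98)|=0.9802 |R(-1.19)|=0.5181 |R(-0.98)|=0.5002
Bisect:
  x_lo=-2.4916 |R|=1.6124  x_hi=-0.3381 |R|=0.7190
  mid=-1.41485 |R|=0.58605 →hi
  mid=-1.95322 |R|=0.95432 →hi
  mid=-2.22241 |R|=1.24714 →lo
  mid=-2.08782 |R|=1.09167 →lo
  mid=-2.02052 |R|=1.02073 →lo
  mid=-1.98687 |R|=0.98696 →hi
  mid=-2.00370 |R|=1.00370 →lo
  mid=-1.99528 |R|=0.99529 →hi
  mid=-1.99949 |R|=0.99949 →hi
  ...
  [-2.00001,-1.99988] ⇒ x*=-2.0000
So |R|<1 on (-2.0000, 0).

left endpoint -2.0000.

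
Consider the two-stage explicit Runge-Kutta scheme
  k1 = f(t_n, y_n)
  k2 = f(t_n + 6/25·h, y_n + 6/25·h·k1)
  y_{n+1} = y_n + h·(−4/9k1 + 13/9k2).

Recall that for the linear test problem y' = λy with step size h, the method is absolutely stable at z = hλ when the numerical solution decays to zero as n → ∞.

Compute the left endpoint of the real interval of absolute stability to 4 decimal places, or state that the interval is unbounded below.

left endpoint -2.8846.

On y'=λy, z=hλ:
  k1=λy_n ⇒ h·k1=z·y_n;  k2=λ(1+6/25z)y_n ⇒ h·k2=z(1+6/25z)y_n
  y_{n+1}/y_n = 1 − 4/9z + 13/9z(1+6/25z) = 1 + z + 26/75z²
  ⇒ R(z) = 1 + z + 26/75z².

Boundary: |R(x)|=1, x<0.
x=-0.48: |R|=0.5999
R=1: x+26/75x²=0 ⇒ x=−75/26=-2.8846; min R=1−1/(4·26/75)=0.2788>−1
Confirm numerically:
  x=-2.698: |R|=0.82546 <1
  x=-2.675: |R|=0.80562 <1
  x=-2.529: |R|=0.68822 <1
  x=-3.402: |R|=1.61018 >1
  x=-3.070: |R|=1.19730 >1
  x=-2.918: |R|=1.03377 >1
So |R|<1 on (-2.8846, 0).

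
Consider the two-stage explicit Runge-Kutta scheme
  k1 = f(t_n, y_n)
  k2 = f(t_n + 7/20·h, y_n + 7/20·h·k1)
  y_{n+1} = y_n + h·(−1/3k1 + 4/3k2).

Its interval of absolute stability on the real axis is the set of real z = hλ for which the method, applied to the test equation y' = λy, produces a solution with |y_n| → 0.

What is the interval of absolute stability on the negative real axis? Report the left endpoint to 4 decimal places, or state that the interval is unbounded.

(-2.1429, 0).

Set f=λy, z=hλ:
  k1=λy_n ⇒ h·k1=z·y_n;  k2=λ(1+7/20z)y_n ⇒ h·k2=z(1+7/20z)y_n
  y_{n+1}/y_n = 1 − 1/3z + 4/3z(1+7/20z) = 1 + z + 7/15z²
  so R(z) = 1 + z + 7/15z².

Solve |R(x)|<1 on ℝ⁻.
x=-0.65: |R|=0.5472
R=1: x+7/15x²=0 ⇒ x=−15/7=-2.1429; min R=1−1/(4·7/15)=0.4643>−1
Confirm numerically:
  x=-1.988: |R|=0.85633 <1
  x=-1.775: |R|=0.69529 <1
  x=-0.917: |R|=0.47541 <1
  x=-2.216: |R|=1.07564 >1
  x=-2.190: |R|=1.04818 >1
Interval (-2.1429, 0).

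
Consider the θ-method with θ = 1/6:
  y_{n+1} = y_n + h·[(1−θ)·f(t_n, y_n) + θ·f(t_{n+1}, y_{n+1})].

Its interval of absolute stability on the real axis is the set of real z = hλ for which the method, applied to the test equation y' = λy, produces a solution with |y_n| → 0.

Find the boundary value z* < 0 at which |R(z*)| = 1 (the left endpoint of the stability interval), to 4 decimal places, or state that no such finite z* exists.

With y'=λy (z=hλ):
  y_{n+1} = y_n + z·[5/6·y_n + 1/6·y_{n+1}] ⇒ (1 − 1/6z)y_{n+1} = (1 + 5/6z)y_n
  R(z) = (1 + 5/6z)/(1 − 1/6z).

Find x<0 with |R(x)|<1.
x=-1.67: |R|=0.3064
R=−1: 1+5/6x = −1+1/6x ⇒ -2/3x=2 ⇒ x=2/(-2/3)=-3.0000
Confirm numerically:
  x=-2.598: |R|=0.81298 <1
  x=-1.879: |R|=0.43089 <1
  x=-1.658: |R|=0.29903 <1
  x=-1.567: |R|=0.24250 <1
  x=-3.500: |R|=1.21053 >1
  x=-3.288: |R|=1.12403 >1
Stable set (-3.0000, 0).

left endpoint -3.0000.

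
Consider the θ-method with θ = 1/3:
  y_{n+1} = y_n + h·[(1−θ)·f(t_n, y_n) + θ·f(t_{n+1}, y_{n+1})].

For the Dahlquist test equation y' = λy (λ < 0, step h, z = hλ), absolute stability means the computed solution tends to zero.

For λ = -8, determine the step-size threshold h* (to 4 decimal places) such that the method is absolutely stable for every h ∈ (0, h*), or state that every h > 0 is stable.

(-6.0000,0); λ=-8 ⇒ h* = (6)/8 = 0.7500.

Set f=λy, z=hλ:
  y_{n+1} = y_n + z·[2/3·y_n + 1/3·y_{n+1}] ⇒ (1 − 1/3z)y_{n+1} = (1 + 2/3z)y_n
  ⇒ R(z) = (1 + 2/3z)/(1 − 1/3z).

Need |R(x)|<1, x<0.
x=-1.01: |R|=0.2444
R=−1: 1+2/3x = −1+1/3x ⇒ -1/3x=2 ⇒ x=2/(-1/3)=-6.0000
Confirm numerically:
  x=-5.631: |R|=0.95725 <1
  x=-5.031: |R|=0.87934 <1
  x=-4.689: |R|=0.82950 <1
  x=-4.619: |R|=0.81874 <1
  x=-6.448: |R|=1.04742 >1
  x=-6.253: |R|=1.02734 >1
  x=-6.245: |R|=1.02650 >1
Interval (-6.0000, 0).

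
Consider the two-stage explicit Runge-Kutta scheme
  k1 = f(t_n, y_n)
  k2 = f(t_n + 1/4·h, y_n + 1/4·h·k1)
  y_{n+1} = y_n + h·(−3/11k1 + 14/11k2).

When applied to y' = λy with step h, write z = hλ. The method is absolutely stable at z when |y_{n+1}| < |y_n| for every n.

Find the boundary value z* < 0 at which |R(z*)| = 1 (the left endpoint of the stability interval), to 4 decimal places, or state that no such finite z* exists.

z* = -3.1429.

With y'=λy (z=hλ):
  k1=λy_n ⇒ h·k1=z·y_n;  k2=λ(1+1/4z)y_n ⇒ h·k2=z(1+1/4z)y_n
  y_{n+1}/y_n = 1 − 3/11z + 14/11z(1+1/4z) = 1 + z + 7/22z²
  ⇒ R(z) = 1 + z + 7/22z².

Boundary: |R(x)|=1, x<0.
x=-1.35: |R|=0.2299
R=1: x+7/22x²=0 ⇒ x=−22/7=-3.1429; min R=1−1/(4·7/22)=0.2143>−1
Confirm numerically:
  x=-2.433: |R|=0.45047 <1
  x=-2.185: |R|=0.33407 <1
  x=-2.136: |R|=0.31570 <1
  x=-1.627: |R|=0.21527 <1
  x=-3.586: |R|=1.50563 >1
  x=-3.530: |R|=1.43483 >1
  x=-3.187: |R|=1.04476 >1
So |R|<1 on (-3.1429, 0).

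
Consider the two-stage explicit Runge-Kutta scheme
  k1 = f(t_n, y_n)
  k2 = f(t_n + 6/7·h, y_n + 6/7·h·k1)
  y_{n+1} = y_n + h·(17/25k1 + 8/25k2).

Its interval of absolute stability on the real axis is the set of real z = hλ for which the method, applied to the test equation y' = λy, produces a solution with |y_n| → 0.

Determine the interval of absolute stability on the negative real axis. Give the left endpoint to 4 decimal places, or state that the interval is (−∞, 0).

z∈(-3.6458,0).

Set f=λy, z=hλ:
  k1=λy_n ⇒ h·k1=z·y_n;  k2=λ(1+6/7z)y_n ⇒ h·k2=z(1+6/7z)y_n
  y_{n+1}/y_n = 1 + 17/25z + 8/25z(1+6/7z) = 1 + z + 48/175z²
  so R(z) = 1 + z + 48/175z².

Need |R(x)|<1, x<0.
x=-1.51: |R|=0.1154
R=1: x+48/175x²=0 ⇒ x=−175/48=-3.6458; min R=1−1/(4·48/175)=0.0885>−1
Confirm numerically:
  x=-3.450: |R|=0.81469 <1
  x=-2.445: |R|=0.19469 <1
  x=-1.705: |R|=0.09236 <1
  x=-4.204: |R|=1.64362 >1
  x=-4.115: |R|=1.52954 >1
So |R|<1 on (-3.6458, 0).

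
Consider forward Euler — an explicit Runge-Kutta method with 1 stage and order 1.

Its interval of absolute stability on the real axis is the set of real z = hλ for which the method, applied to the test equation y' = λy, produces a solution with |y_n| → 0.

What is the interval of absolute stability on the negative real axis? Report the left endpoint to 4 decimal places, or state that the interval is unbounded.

With y'=λy (z=hλ):
  order 1, 1-stage ⇒ R(z)=1+z
  (e.g. R(-1.71)=-0.71000, |R|=0.71000)

Solve |R(x)|<1 on ℝ⁻.
x=-1.71: |R|=0.7100
|R(-2.35)|=1.3500 |R(-1.91)|=0.9100 |R(-1.48)|=0.4800
Bisect:
  x_lo=-2.6592 |R|=1.6592  x_hi=-0.0789 |R|=0.9211
  mid=-1.36903 |R|=0.36903 →hi
  mid=-2.01410 |R|=1.01410 →lo
  mid=-1.69157 |R|=0.69157 →hi
  mid=-1.85283 |R|=0.85283 →hi
  mid=-1.93346 |R|=0.93346 →hi
  mid=-1.97378 |R|=0.97378 →hi
  mid=-1.99394 |R|=0.99394 →hi
  mid=-2.00402 |R|=1.00402 →lo
  mid=-1.99898 |R|=0.99898 →hi
  mid=-2.00150 |R|=1.00150 →lo
  ...
  [-2.00008,-1.99992] ⇒ x*=-2.0000
So |R|<1 on (-2.0000, 0).

z∈(-2.0000,0).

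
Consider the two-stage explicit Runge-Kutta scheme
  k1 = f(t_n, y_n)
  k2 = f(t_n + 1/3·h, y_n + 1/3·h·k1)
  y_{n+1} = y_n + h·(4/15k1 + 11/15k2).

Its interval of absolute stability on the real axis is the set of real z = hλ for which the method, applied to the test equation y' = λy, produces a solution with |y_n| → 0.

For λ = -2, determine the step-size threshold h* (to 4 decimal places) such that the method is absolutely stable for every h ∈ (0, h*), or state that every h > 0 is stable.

(-4.0909,0); λ=-2 ⇒ h* = (45/11)/2 = 2.0455.

On y'=λy, z=hλ:
  k1=λy_n ⇒ h·k1=z·y_n;  k2=λ(1+1/3z)y_n ⇒ h·k2=z(1+1/3z)y_n
  y_{n+1}/y_n = 1 + 4/15z + 11/15z(1+1/3z) = 1 + z + 11/45z²
  Hence R(z) = 1 + z + 11/45z².

Boundary: |R(x)|=1, x<0.
x=-0.33: |R|=0.6966
R=1: x+11/45x²=0 ⇒ x=−45/11=-4.0909; min R=1−1/(4·11/45)=-0.0227>−1
Confirm numerically:
  x=-3.740: |R|=0.67919 <1
  x=-2.909: |R|=0.15956 <1
  x=-2.555: |R|=0.04074 <1
  x=-4.611: |R|=1.58621 >1
  x=-4.610: |R|=1.58496 >1
  x=-4.144: |R|=1.05378 >1
Interval (-4.0909, 0).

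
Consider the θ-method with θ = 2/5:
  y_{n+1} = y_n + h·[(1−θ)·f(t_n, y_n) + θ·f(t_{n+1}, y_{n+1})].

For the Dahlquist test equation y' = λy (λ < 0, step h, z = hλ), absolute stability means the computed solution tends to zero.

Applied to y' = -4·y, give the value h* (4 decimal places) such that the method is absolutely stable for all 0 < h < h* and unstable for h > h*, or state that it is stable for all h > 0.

On y'=λy, z=hλ:
  y_{n+1} = y_n + z·[3/5·y_n + 2/5·y_{n+1}] ⇒ (1 − 2/5z)y_{n+1} = (1 + 3/5z)y_n
  R(z) = (1 + 3/5z)/(1 − 2/5z).

Boundary: |R(x)|=1, x<0.
x=-0.78: |R|=0.4055
R=−1: 1+3/5x = −1+2/5x ⇒ -1/5x=2 ⇒ x=2/(-1/5)=-10.0000
Confirm numerically:
  x=-9.113: |R|=0.96181 <1
  x=-9.000: |R|=0.95652 <1
  x=-6.217: |R|=0.78301 <1
  x=-10.578: |R|=1.02210 >1
  x=-10.478: |R|=1.01842 >1
  x=-10.382: |R|=1.01483 >1
So |R|<1 on (-10.0000, 0).

(-10.0000,0); λ=-4 ⇒ h* = (10)/4 = 2.5000.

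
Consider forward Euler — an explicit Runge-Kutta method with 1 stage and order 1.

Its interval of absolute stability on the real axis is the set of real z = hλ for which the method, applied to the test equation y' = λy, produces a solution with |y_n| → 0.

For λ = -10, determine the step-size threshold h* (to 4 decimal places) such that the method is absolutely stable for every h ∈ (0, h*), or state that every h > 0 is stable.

Test eqn y'=λy, z=hλ:
  order 1, 1-stage ⇒ R(z)=1+z
  (e.g. R(-1.51)=-0.51000, |R|=0.51000)

Find x<0 with |R(x)|<1.
x=-1.51: |R|=0.5100
|R(-2.23)|=1.2300 |R(-1.81)|=0.8100 |R(-1.58)|=0.5800
Bisect:
  x_lo=-2.7863 |R|=1.7863  x_hi=-0.0913 |R|=0.9087
  mid=-1.43879 |R|=0.43879 →hi
  mid=-2.11254 |R|=1.11254 →lo
  mid=-1.77566 |R|=0.77566 →hi
  mid=-1.94410 |R|=0.94410 →hi
  mid=-2.02832 |R|=1.02832 →lo
  mid=-1.98621 |R|=0.98621 →hi
  mid=-2.00726 |R|=1.00726 →lo
  mid=-1.99674 |R|=0.99674 →hi
  mid=-2.00200 |R|=1.00200 →lo
  ...
  [-2.00003,-1.99986] ⇒ x*=-2.0000
Stable set (-2.0000, 0).

(-2.0000,0); λ=-10 ⇒ h* = 0.2000.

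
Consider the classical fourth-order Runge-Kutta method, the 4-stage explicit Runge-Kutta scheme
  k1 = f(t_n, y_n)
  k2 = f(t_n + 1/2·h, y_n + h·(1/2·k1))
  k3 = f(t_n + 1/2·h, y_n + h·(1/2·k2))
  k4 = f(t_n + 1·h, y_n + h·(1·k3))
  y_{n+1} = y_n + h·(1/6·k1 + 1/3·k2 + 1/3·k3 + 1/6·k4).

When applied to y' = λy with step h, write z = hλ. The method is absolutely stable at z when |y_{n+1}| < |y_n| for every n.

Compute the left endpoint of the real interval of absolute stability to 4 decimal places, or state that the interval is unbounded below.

On y'=λy, z=hλ:
  order 4, 4-stage ⇒ R(z)=1+z+z^2/2+z^3/6+z^4/24
  (e.g. R(-0.55)=0.57733, |R|=0.57733)

Find x<0 with |R(x)|<1.
x=-0.55: |R|=0.5773
|R(-3.12)|=1.6336 |R(-2.78)|=0.9920 |R(-0.97)|=0.3852
Bisect:
  x_lo=-3.3334 |R|=2.1936  x_hi=-0.2221 |R|=0.8008
  mid=-1.77777 |R|=0.28222 →hi
  mid=-2.55559 |R|=0.70542 →hi
  mid=-2.94449 |R|=1.26778 →lo
  mid=-2.75004 |R|=0.94813 →hi
  mid=-2.84726 |R|=1.09752 →lo
  mid=-2.79865 |R|=1.02033 →lo
  mid=-2.77434 |R|=0.98362 →hi
  mid=-2.78650 |R|=1.00182 →lo
  mid=-2.78042 |R|=0.99268 →hi
  ...
  [-2.78536,-2.78517] ⇒ x*=-2.7853
Stable set (-2.7853, 0).

z* = -2.7853.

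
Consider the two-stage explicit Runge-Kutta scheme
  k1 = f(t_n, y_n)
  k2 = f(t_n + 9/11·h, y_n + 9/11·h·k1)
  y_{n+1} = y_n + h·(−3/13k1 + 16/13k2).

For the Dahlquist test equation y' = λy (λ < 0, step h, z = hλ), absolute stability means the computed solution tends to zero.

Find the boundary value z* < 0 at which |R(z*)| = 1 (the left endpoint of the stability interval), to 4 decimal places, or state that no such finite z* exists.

Set f=λy, z=hλ:
  k1=λy_n ⇒ h·k1=z·y_n;  k2=λ(1+9/11z)y_n ⇒ h·k2=z(1+9/11z)y_n
  y_{n+1}/y_n = 1 − 3/13z + 16/13z(1+9/11z) = 1 + z + 144/143z²
  ⇒ R(z) = 1 + z + 144/143z².

Find x<0 with |R(x)|<1.
x=-1.68: |R|=2.1621
R=1: x+144/143x²=0 ⇒ x=−143/144=-0.9931; min R=1−1/(4·144/143)=0.7517>−1
Confirm numerically:
  x=-0.782: |R|=0.83380 <1
  x=-0.635: |R|=0.77104 <1
  x=-0.561: |R|=0.75592 <1
  x=-0.524: |R|=0.75250 <1
  x=-1.393: |R|=1.56102 >1
  x=-1.316: |R|=1.42797 >1
  x=-1.298: |R|=1.39859 >1
Interval (-0.9931, 0).

left endpoint -0.9931.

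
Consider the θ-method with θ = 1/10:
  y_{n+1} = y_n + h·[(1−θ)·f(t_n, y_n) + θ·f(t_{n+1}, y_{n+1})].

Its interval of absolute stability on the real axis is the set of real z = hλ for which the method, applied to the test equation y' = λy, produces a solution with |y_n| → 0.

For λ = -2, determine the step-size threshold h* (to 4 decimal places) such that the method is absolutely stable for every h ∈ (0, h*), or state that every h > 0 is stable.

With y'=λy (z=hλ):
  y_{n+1} = y_n + z·[9/10·y_n + 1/10·y_{n+1}] ⇒ (1 − 1/10z)y_{n+1} = (1 + 9/10z)y_n
  Hence R(z) = (1 + 9/10z)/(1 − 1/10z).

Find x<0 with |R(x)|<1.
x=-1.01: |R|=0.0827
R=−1: 1+9/10x = −1+1/10x ⇒ -4/5x=2 ⇒ x=2/(-4/5)=-2.5000
Confirm numerically:
  x=-2.444: |R|=0.96400 <1
  x=-1.986: |R|=0.65693 <1
  x=-1.416: |R|=0.24036 <1
  x=-1.368: |R|=0.20338 <1
  x=-2.913: |R|=1.25587 >1
  x=-2.680: |R|=1.11356 >1
  x=-2.642: |R|=1.08986 >1
Stable set (-2.5000, 0).

(-2.5000,0); λ=-2 ⇒ h* = (5/2)/2 = 1.2500.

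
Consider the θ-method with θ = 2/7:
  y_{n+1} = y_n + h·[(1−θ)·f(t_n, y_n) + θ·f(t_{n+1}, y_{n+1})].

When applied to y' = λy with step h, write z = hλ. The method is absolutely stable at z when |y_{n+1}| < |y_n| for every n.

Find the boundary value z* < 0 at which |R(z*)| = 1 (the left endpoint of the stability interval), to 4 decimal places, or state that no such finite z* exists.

left endpoint -4.6667.

Set f=λy, z=hλ:
  y_{n+1} = y_n + z·[5/7·y_n + 2/7·y_{n+1}] ⇒ (1 − 2/7z)y_{n+1} = (1 + 5/7z)y_n
  ⇒ R(z) = (1 + 5/7z)/(1 − 2/7z).

Find x<0 with |R(x)|<1.
x=-1.65: |R|=0.1214
R=−1: 1+5/7x = −1+2/7x ⇒ -3/7x=2 ⇒ x=2/(-3/7)=-4.6667
Confirm numerically:
  x=-3.698: |R|=0.79814 <1
  x=-3.138: |R|=0.65456 <1
  x=-2.333: |R|=0.39988 <1
  x=-2.237: |R|=0.36474 <1
  x=-5.191: |R|=1.09050 >1
  x=-4.973: |R|=1.05423 >1
Stable set (-4.6667, 0).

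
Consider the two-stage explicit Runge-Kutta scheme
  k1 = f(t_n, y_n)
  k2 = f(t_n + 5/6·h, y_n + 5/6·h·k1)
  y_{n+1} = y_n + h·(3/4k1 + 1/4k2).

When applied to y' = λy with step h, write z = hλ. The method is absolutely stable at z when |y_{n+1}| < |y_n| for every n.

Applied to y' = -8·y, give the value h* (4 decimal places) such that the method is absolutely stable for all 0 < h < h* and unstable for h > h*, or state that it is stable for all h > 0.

On y'=λy, z=hλ:
  k1=λy_n ⇒ h·k1=z·y_n;  k2=λ(1+5/6z)y_n ⇒ h·k2=z(1+5/6z)y_n
  y_{n+1}/y_n = 1 + 3/4z + 1/4z(1+5/6z) = 1 + z + 5/24z²
  ⇒ R(z) = 1 + z + 5/24z².

Need |R(x)|<1, x<0.
x=-0.46: |R|=0.5841
R=1: x+5/24x²=0 ⇒ x=−24/5=-4.8000; min R=1−1/(4·5/24)=-0.2000>−1
Confirm numerically:
  x=-4.033: |R|=0.35556 <1
  x=-4.025: |R|=0.35013 <1
  x=-3.607: |R|=0.10351 <1
  x=-2.373: |R|=0.19985 <1
  x=-5.291: |R|=1.54123 >1
  x=-5.207: |R|=1.44151 >1
Stable set (-4.8000, 0).

(-4.8000,0); λ=-8 ⇒ h* = (24/5)/8 = 0.6000.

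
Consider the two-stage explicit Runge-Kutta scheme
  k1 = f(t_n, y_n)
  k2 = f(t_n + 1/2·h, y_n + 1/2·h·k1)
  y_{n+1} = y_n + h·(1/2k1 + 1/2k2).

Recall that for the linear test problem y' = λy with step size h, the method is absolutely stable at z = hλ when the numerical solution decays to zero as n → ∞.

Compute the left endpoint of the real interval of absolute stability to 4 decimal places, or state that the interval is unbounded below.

z* = -4.0000.

Test eqn y'=λy, z=hλ:
  k1=λy_n ⇒ h·k1=z·y_n;  k2=λ(1+1/2z)y_n ⇒ h·k2=z(1+1/2z)y_n
  y_{n+1}/y_n = 1 + 1/2z + 1/2z(1+1/2z) = 1 + z + 1/4z²
  so R(z) = 1 + z + 1/4z².

Find x<0 with |R(x)|<1.
x=-0.42: |R|=0.6241
R=1: x+1/4x²=0 ⇒ x=−4=-4.0000; min R=1−1/(4·1/4)=0.0000>−1
Confirm numerically:
  x=-2.347: |R|=0.03010 <1
  x=-2.331: |R|=0.02739 <1
  x=-2.225: |R|=0.01266 <1
  x=-4.138: |R|=1.14276 >1
  x=-4.109: |R|=1.11197 >1
Stable set (-4.0000, 0).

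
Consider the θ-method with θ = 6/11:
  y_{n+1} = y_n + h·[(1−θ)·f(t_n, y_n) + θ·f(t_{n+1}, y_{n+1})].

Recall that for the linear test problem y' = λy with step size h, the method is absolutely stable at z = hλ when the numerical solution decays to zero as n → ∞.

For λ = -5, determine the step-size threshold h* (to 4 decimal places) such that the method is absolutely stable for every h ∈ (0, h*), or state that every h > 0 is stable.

With y'=λy (z=hλ):
  y_{n+1} = y_n + z·[5/11·y_n + 6/11·y_{n+1}] ⇒ (1 − 6/11z)y_{n+1} = (1 + 5/11z)y_n
  R(z) = (1 + 5/11z)/(1 − 6/11z).

Solve |R(x)|<1 on ℝ⁻.
x=-1.51: |R|=0.1720
x=-2: |R|=0.0435
x=-10: |R|=0.5493
x=-100: |R|=0.8003
θ=6/11≥1/2 ⇒ |1+5/11x|<|1−6/11x| ∀x<0 ⇒ interval (−∞,0).

interval (−∞, 0). Any h>0 works for λ=-5.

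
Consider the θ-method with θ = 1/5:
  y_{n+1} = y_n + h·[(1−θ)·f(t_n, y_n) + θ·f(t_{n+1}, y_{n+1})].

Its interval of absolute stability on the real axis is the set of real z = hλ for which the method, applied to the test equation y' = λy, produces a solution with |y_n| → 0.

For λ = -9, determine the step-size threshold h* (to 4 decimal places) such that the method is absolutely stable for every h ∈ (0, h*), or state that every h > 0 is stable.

Test eqn y'=λy, z=hλ:
  y_{n+1} = y_n + z·[4/5·y_n + 1/5·y_{n+1}] ⇒ (1 − 1/5z)y_{n+1} = (1 + 4/5z)y_n
  Hence R(z) = (1 + 4/5z)/(1 − 1/5z).

Boundary: |R(x)|=1, x<0.
x=-1.05: |R|=0.1322
R=−1: 1+4/5x = −1+1/5x ⇒ -3/5x=2 ⇒ x=2/(-3/5)=-3.3333
Confirm numerically:
  x=-3.169: |R|=0.93965 <1
  x=-2.784: |R|=0.78828 <1
  x=-2.282: |R|=0.56688 <1
  x=-3.609: |R|=1.09606 >1
  x=-3.513: |R|=1.06331 >1
Stable set (-3.3333, 0).

(-3.3333,0); λ=-9 ⇒ h* = (10/3)/9 = 0.3704.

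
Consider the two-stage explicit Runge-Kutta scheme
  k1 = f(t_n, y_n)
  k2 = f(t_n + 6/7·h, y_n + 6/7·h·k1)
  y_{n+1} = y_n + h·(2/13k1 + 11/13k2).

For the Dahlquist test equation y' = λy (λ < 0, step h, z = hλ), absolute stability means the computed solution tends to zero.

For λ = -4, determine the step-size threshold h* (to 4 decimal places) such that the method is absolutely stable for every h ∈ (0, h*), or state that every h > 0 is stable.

Test eqn y'=λy, z=hλ:
  k1=λy_n ⇒ h·k1=z·y_n;  k2=λ(1+6/7z)y_n ⇒ h·k2=z(1+6/7z)y_n
  y_{n+1}/y_n = 1 + 2/13z + 11/13z(1+6/7z) = 1 + z + 66/91z²
  Hence R(z) = 1 + z + 66/91z².

Find x<0 with |R(x)|<1.
x=-1.22: |R|=0.8595
R=1: x+66/91x²=0 ⇒ x=−91/66=-1.3788; min R=1−1/(4·66/91)=0.6553>−1
Confirm numerically:
  x=-1.358: |R|=0.97953 <1
  x=-1.235: |R|=0.87121 <1
  x=-0.886: |R|=0.68334 <1
  x=-1.876: |R|=1.67651 >1
  x=-1.635: |R|=1.30382 >1
Interval (-1.3788, 0).

(-1.3788,0); λ=-4 ⇒ h* = (91/66)/4 = 0.3447.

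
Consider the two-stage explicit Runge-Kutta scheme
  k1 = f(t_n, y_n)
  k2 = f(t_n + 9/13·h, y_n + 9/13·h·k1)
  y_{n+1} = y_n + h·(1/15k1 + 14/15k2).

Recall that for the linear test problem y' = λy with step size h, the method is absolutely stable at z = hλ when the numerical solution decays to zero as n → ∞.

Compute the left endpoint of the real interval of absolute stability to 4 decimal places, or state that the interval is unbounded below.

Test eqn y'=λy, z=hλ:
  k1=λy_n ⇒ h·k1=z·y_n;  k2=λ(1+9/13z)y_n ⇒ h·k2=z(1+9/13z)y_n
  y_{n+1}/y_n = 1 + 1/15z + 14/15z(1+9/13z) = 1 + z + 42/65z²
  Hence R(z) = 1 + z + 42/65z².

Find x<0 with |R(x)|<1.
x=-1.62: |R|=1.0758
R=1: x+42/65x²=0 ⇒ x=−65/42=-1.5476; min R=1−1/(4·42/65)=0.6131>−1
Confirm numerically:
  x=-1.465: |R|=0.92179 <1
  x=-1.181: |R|=0.72023 <1
  x=-0.901: |R|=0.62355 <1
  x=-0.673: |R|=0.61966 <1
  x=-1.669: |R|=1.13090 >1
  x=-1.608: |R|=1.06274 >1
Stable set (-1.5476, 0).

left endpoint -1.5476.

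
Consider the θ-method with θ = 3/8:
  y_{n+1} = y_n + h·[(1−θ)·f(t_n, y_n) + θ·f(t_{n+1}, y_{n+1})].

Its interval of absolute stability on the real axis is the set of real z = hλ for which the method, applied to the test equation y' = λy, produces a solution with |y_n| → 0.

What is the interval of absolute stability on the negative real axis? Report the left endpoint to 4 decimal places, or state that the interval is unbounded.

(-8.0000, 0).

Test eqn y'=λy, z=hλ:
  y_{n+1} = y_n + z·[5/8·y_n + 3/8·y_{n+1}] ⇒ (1 − 3/8z)y_{n+1} = (1 + 5/8z)y_n
  so R(z) = (1 + 5/8z)/(1 − 3/8z).

Boundary: |R(x)|=1, x<0.
x=-0.47: |R|=0.6004
R=−1: 1+5/8x = −1+3/8x ⇒ -1/4x=2 ⇒ x=2/(-1/4)=-8.0000
Confirm numerically:
  x=-6.789: |R|=0.91462 <1
  x=-5.442: |R|=0.78969 <1
  x=-4.728: |R|=0.70501 <1
  x=-4.654: |R|=0.69529 <1
  x=-8.386: |R|=1.02328 >1
  x=-8.187: |R|=1.01149 >1
Stable set (-8.0000, 0).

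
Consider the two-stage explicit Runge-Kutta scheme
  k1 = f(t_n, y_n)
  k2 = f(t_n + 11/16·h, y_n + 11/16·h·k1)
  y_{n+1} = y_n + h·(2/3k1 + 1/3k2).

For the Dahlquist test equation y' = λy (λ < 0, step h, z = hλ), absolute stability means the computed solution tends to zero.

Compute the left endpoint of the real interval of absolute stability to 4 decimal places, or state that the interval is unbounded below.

z* = -4.3636.

Set f=λy, z=hλ:
  k1=λy_n ⇒ h·k1=z·y_n;  k2=λ(1+11/16z)y_n ⇒ h·k2=z(1+11/16z)y_n
  y_{n+1}/y_n = 1 + 2/3z + 1/3z(1+11/16z) = 1 + z + 11/48z²
  R(z) = 1 + z + 11/48z².

Find x<0 with |R(x)|<1.
x=-0.32: |R|=0.7035
R=1: x+11/48x²=0 ⇒ x=−48/11=-4.3636; min R=1−1/(4·11/48)=-0.0909>−1
Confirm numerically:
  x=-3.956: |R|=0.63044 <1
  x=-3.387: |R|=0.24195 <1
  x=-2.864: |R|=0.01574 <1
  x=-4.709: |R|=1.37270 >1
  x=-4.532: |R|=1.17486 >1
  x=-4.442: |R|=1.07977 >1
Stable set (-4.3636, 0).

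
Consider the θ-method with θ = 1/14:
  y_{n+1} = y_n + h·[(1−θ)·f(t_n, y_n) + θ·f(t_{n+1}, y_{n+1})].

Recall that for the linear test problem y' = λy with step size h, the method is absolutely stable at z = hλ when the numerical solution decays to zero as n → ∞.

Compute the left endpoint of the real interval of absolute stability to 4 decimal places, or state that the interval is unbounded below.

Set f=λy, z=hλ:
  y_{n+1} = y_n + z·[13/14·y_n + 1/14·y_{n+1}] ⇒ (1 − 1/14z)y_{n+1} = (1 + 13/14z)y_n
  so R(z) = (1 + 13/14z)/(1 − 1/14z).

Solve |R(x)|<1 on ℝ⁻.
x=-0.31: |R|=0.6967
R=−1: 1+13/14x = −1+1/14x ⇒ -6/7x=2 ⇒ x=2/(-6/7)=-2.3333
Confirm numerically:
  x=-2.066: |R|=0.80032 <1
  x=-1.848: |R|=0.63251 <1
  x=-1.152: |R|=0.06441 <1
  x=-1.105: |R|=0.02416 <1
  x=-2.742: |R|=1.29292 >1
  x=-2.673: |R|=1.24447 >1
  x=-2.537: |R|=1.14779 >1
Interval (-2.3333, 0).

z* = -2.3333.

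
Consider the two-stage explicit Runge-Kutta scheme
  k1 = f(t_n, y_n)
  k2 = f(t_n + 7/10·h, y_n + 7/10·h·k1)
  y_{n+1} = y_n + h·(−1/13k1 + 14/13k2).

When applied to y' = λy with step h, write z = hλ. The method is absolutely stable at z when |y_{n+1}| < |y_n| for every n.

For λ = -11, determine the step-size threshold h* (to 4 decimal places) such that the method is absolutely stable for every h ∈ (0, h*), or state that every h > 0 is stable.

(-1.3265,0); λ=-11 ⇒ h* = (65/49)/11 = 0.1206.

With y'=λy (z=hλ):
  k1=λy_n ⇒ h·k1=z·y_n;  k2=λ(1+7/10z)y_n ⇒ h·k2=z(1+7/10z)y_n
  y_{n+1}/y_n = 1 − 1/13z + 14/13z(1+7/10z) = 1 + z + 49/65z²
  ⇒ R(z) = 1 + z + 49/65z².

Find x<0 with |R(x)|<1.
x=-1.41: |R|=1.0887
R=1: x+49/65x²=0 ⇒ x=−65/49=-1.3265; min R=1−1/(4·49/65)=0.6684>−1
Confirm numerically:
  x=-1.286: |R|=0.96071 <1
  x=-1.101: |R|=0.81281 <1
  x=-0.948: |R|=0.72948 <1
  x=-1.691: |R|=1.46461 >1
  x=-1.584: |R|=1.30744 >1
Interval (-1.3265, 0).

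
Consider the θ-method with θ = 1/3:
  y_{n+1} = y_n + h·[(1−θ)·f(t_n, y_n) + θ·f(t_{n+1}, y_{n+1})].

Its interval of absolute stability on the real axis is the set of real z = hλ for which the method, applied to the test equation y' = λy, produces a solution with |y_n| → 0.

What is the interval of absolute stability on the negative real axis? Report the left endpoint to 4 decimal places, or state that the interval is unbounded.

(-6.0000, 0).

With y'=λy (z=hλ):
  y_{n+1} = y_n + z·[2/3·y_n + 1/3·y_{n+1}] ⇒ (1 − 1/3z)y_{n+1} = (1 + 2/3z)y_n
  R(z) = (1 + 2/3z)/(1 − 1/3z).

Need |R(x)|<1, x<0.
x=-1.69: |R|=0.0810
R=−1: 1+2/3x = −1+1/3x ⇒ -1/3x=2 ⇒ x=2/(-1/3)=-6.0000
Confirm numerically:
  x=-5.919: |R|=0.99092 <1
  x=-4.856: |R|=0.85438 <1
  x=-4.197: |R|=0.74948 <1
  x=-2.864: |R|=0.46521 <1
  x=-6.157: |R|=1.01715 >1
  x=-6.030: |R|=1.00332 >1
Stable set (-6.0000, 0).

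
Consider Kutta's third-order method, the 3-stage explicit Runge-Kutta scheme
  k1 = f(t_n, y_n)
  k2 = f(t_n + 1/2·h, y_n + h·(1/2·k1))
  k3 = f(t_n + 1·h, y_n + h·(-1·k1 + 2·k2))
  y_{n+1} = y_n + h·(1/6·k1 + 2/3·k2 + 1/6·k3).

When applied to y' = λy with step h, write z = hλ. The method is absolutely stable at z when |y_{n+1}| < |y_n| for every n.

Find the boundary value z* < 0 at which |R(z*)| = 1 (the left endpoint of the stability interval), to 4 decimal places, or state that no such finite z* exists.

z* = -2.5127.

Test eqn y'=λy, z=hλ:
  order 3, 3-stage ⇒ R(z)=1+z+z^2/2+z^3/6
  (e.g. R(-0.63)=0.52678, |R|=0.52678)

Boundary: |R(x)|=1, x<0.
x=-0.63: |R|=0.5268
|R(-1.89)|=0.2292 |R(-1.55)|=0.0306 |R(-1.31)|=0.1734
Bisect:
  x_lo=-2.8521 |R|=1.6515  x_hi=-0.1725 |R|=0.8415
  mid=-1.51228 |R|=0.05478 →hi
  mid=-2.18217 |R|=0.53310 →hi
  mid=-2.51711 |R|=1.00719 →lo
  mid=-2.34964 |R|=0.75122 →hi
  mid=-2.43338 |R|=0.87418 →hi
  mid=-2.47524 |R|=0.93940 →hi
  mid=-2.49618 |R|=0.97297 →hi
  mid=-2.50665 |R|=0.99000 →hi
  mid=-2.51188 |R|=0.99858 →hi
  mid=-2.51450 |R|=1.00288 →lo
  ...
  [-2.51286,-2.51270] ⇒ x*=-2.5127
So |R|<1 on (-2.5127, 0).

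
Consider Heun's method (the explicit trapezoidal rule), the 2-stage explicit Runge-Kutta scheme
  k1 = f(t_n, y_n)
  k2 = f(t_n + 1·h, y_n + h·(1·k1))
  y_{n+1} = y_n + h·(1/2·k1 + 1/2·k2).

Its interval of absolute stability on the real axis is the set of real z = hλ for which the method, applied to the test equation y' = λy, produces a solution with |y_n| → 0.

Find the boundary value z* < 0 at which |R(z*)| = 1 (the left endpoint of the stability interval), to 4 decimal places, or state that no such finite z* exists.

left endpoint -2.0000.

On y'=λy, z=hλ:
  order 2, 2-stage ⇒ R(z)=1+z+z^2/2
  (e.g. R(-1.78)=0.80420, |R|=0.80420)

Boundary: |R(x)|=1, x<0.
x=-1.78: |R|=0.8042
|R(-1.59)|=0.6741 |R(-1.48)|=0.6152 |R(-1.3)|=0.5450
Bisect:
  x_lo=-2.5306 |R|=1.6713  x_hi=-0.2279 |R|=0.7981
  mid=-1.37924 |R|=0.57191 →hi
  mid=-1.95491 |R|=0.95592 →hi
  mid=-2.24274 |R|=1.27220 →lo
  mid=-2.09882 |R|=1.10371 →lo
  mid=-2.02687 |R|=1.02723 →lo
  mid=-1.99089 |R|=0.99093 →hi
  mid=-2.00888 |R|=1.00892 →lo
  mid=-1.99988 |R|=0.99988 →hi
  ...
  [-2.00002,-1.99988] ⇒ x*=-2.0000
Interval (-2.0000, 0).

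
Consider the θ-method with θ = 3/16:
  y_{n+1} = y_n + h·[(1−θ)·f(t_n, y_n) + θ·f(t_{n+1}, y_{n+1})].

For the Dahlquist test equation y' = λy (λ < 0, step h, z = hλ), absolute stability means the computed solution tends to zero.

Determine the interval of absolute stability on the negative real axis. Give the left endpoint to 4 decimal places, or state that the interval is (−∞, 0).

Set f=λy, z=hλ:
  y_{n+1} = y_n + z·[13/16·y_n + 3/16·y_{n+1}] ⇒ (1 − 3/16z)y_{n+1} = (1 + 13/16z)y_n
  R(z) = (1 + 13/16z)/(1 − 3/16z).

Need |R(x)|<1, x<0.
x=-0.95: |R|=0.1936
R=−1: 1+13/16x = −1+3/16x ⇒ -5/8x=2 ⇒ x=2/(-5/8)=-3.2000
Confirm numerically:
  x=-1.876: |R|=0.38783 <1
  x=-1.479: |R|=0.15790 <1
  x=-1.447: |R|=0.13819 <1
  x=-1.386: |R|=0.10011 <1
  x=-3.330: |R|=1.05002 >1
  x=-3.298: |R|=1.03785 >1
Interval (-3.2000, 0).

z∈(-3.2000,0).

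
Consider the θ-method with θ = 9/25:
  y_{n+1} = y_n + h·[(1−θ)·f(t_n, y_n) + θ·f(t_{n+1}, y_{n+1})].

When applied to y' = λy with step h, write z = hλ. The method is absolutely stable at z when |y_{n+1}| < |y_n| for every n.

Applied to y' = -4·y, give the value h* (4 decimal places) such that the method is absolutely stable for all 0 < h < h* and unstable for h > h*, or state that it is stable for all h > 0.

(-7.1429,0); λ=-4 ⇒ h* = (50/7)/4 = 1.7857.

On y'=λy, z=hλ:
  y_{n+1} = y_n + z·[16/25·y_n + 9/25·y_{n+1}] ⇒ (1 − 9/25z)y_{n+1} = (1 + 16/25z)y_n
  Hence R(z) = (1 + 16/25z)/(1 − 9/25z).

Boundary: |R(x)|=1, x<0.
x=-0.9: |R|=0.3202
R=−1: 1+16/25x = −1+9/25x ⇒ -7/25x=2 ⇒ x=2/(-7/25)=-7.1429
Confirm numerically:
  x=-6.799: |R|=0.97207 <1
  x=-6.088: |R|=0.90746 <1
  x=-5.695: |R|=0.86709 <1
  x=-4.695: |R|=0.74522 <1
  x=-7.560: |R|=1.03138 >1
  x=-7.284: |R|=1.01091 >1
  x=-7.168: |R|=1.00197 >1
Stable set (-7.1429, 0).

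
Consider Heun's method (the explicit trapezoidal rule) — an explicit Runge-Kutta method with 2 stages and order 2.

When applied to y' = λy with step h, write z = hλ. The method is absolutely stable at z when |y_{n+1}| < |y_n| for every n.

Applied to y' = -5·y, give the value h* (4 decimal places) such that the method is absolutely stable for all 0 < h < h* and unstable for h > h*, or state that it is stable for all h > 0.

(-2.0000,0); λ=-5 ⇒ h* = 0.4000.

With y'=λy (z=hλ):
  order 2, 2-stage ⇒ R(z)=1+z+z^2/2
  (e.g. R(-1.61)=0.68605, |R|=0.68605)

Boundary: |R(x)|=1, x<0.
x=-1.61: |R|=0.6861
|R(-2.16)|=1.1728 |R(-1.77)|=0.7964 |R(-0.78)|=0.5242
Bisect:
  x_lo=-2.7634 |R|=2.0549  x_hi=-0.3822 |R|=0.6909
  mid=-1.57280 |R|=0.66405 →hi
  mid=-2.16812 |R|=1.18226 →lo
  mid=-1.87046 |R|=0.87885 →hi
  mid=-2.01929 |R|=1.01948 →lo
  mid=-1.94488 |R|=0.94640 →hi
  mid=-1.98209 |R|=0.98225 →hi
  mid=-2.00069 |R|=1.00069 →lo
  mid=-1.99139 |R|=0.99143 →hi
  mid=-1.99604 |R|=0.99605 →hi
  mid=-1.99836 |R|=0.99837 →hi
  ...
  [-2.00011,-1.99996] ⇒ x*=-2.0000
So |R|<1 on (-2.0000, 0).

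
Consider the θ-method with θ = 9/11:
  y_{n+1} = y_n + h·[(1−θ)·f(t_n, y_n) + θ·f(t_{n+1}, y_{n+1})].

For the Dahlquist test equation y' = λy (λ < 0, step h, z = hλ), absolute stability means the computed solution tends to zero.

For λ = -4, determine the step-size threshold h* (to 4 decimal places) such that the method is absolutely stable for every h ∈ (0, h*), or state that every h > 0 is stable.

With y'=λy (z=hλ):
  y_{n+1} = y_n + z·[2/11·y_n + 9/11·y_{n+1}] ⇒ (1 − 9/11z)y_{n+1} = (1 + 2/11z)y_n
  Hence R(z) = (1 + 2/11z)/(1 − 9/11z).

Solve |R(x)|<1 on ℝ⁻.
x=-1.38: |R|=0.3518
x=-2: |R|=0.2414
x=-10: |R|=0.0891
x=-100: |R|=0.2075
θ=9/11≥1/2 ⇒ |1+2/11x|<|1−9/11x| ∀x<0 ⇒ stable on all of ℝ⁻.

interval (−∞, 0). Any h>0 works for λ=-4.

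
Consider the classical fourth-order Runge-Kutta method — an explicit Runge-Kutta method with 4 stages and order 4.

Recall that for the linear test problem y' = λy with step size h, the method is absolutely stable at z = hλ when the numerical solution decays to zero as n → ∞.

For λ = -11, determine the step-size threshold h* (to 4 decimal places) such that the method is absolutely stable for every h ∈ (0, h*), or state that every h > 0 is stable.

Set f=λy, z=hλ:
  order 4, 4-stage ⇒ R(z)=1+z+z^2/2+z^3/6+z^4/24
  (e.g. R(-1.09)=0.34703, |R|=0.34703)

Solve |R(x)|<1 on ℝ⁻.
x=-1.09: |R|=0.3470
|R(-3.08)|=1.5432 |R(-1.67)|=0.2723 |R(-1.55)|=0.2711
Bisect:
  x_lo=-3.3168 |R|=2.1452  x_hi=-0.0823 |R|=0.9210
  mid=-1.69955 |R|=0.27414 →hi
  mid=-2.50819 |R|=0.65651 →hi
  mid=-2.91251 |R|=1.20937 →lo
  mid=-2.71035 |R|=0.89276 →hi
  mid=-2.81143 |R|=1.04012 →lo
  mid=-2.76089 |R|=0.96382 →hi
  mid=-2.78616 |R|=1.00131 →lo
  mid=-2.77352 |R|=0.98240 →hi
  mid=-2.77984 |R|=0.99181 →hi
  ...
  [-2.78537,-2.78517] ⇒ x*=-2.7853
Stable set (-2.7853, 0).

(-2.7853,0); λ=-11 ⇒ h* = 0.2532.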